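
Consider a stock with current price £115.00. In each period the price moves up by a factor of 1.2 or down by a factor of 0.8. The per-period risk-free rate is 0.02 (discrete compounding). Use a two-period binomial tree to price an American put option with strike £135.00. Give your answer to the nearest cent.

Risk-neutral probability p = (1 + 0.02 − 0.8)/(1.2 − 0.8) = 0.2200/0.4000 = 0.5500
Terminal stock prices: S_uu = 165.6, S_ud = 110.4, S_dd = 73.6
Terminal payoffs (K − S): max(-30.6, 0) = 0, max(24.6, 0) = 24.6, max(61.4, 0) = 61.4
Node u (S = 138): continuation = 1/1.02·[0.5500·0.0000 + 0.4500·24.6000] = 10.8529; exercise value = 0.0000 ≤ continuation, so V_u = 10.8529
Node d (S = 92): continuation = 1/1.02·[0.5500·24.6000 + 0.4500·61.4000] = 40.3529; exercise value = 43.0000 > continuation, so V_d = 43.0000 (exercise)
Node 0 (S = 115): continuation = 1/1.02·[0.5500·10.8529 + 0.4500·43.0000] = 24.8227; exercise value = 20.0000 ≤ continuation, so V_0 = 24.8227

£24.82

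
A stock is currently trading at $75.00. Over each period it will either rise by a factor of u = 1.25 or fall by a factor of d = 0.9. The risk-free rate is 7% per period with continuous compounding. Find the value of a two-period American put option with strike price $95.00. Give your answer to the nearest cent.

Risk-neutral probability p = (e^0.07 − 0.9)/(1.25 − 0.9) = 0.1725/0.3500 = 0.4929
Terminal stock prices: S_uu = 117.2, S_ud = 84.38, S_dd = 60.75
Terminal payoffs (K − S): max(-22.19, 0) = 0, max(10.62, 0) = 10.62, max(34.25, 0) = 34.25
Node u (S = 93.75): continuation = e^(−0.07)·[0.4929·0.0000 + 0.5071·10.6250] = 5.0239; exercise value = 1.2500 ≤ continuation, so V_u = 5.0239
Node d (S = 67.5): continuation = e^(−0.07)·[0.4929·10.6250 + 0.5071·34.2500] = 21.0774; exercise value = 27.5000 > continuation, so V_d = 27.5000 (exercise)
Node 0 (S = 75): continuation = e^(−0.07)·[0.4929·5.0239 + 0.5071·27.5000] = 15.3117; exercise value = 20.0000 > continuation, so V_0 = 20.0000 (exercise)

$20.00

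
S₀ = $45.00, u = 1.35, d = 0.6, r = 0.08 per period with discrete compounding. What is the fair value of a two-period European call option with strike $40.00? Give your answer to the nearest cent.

$14.75

Risk-neutral probability p = (1 + 0.08 − 0.6)/(1.35 − 0.6) = 0.4800/0.7500 = 0.6400
Terminal stock prices: S_uu = 82.01, S_ud = 36.45, S_dd = 16.2
Terminal payoffs (S − K): max(42.01, 0) = 42.01, max(-3.55, 0) = 0, max(-23.8, 0) = 0
Node u (S = 60.75): V_u = 1/1.08·[0.6400·42.0125 + 0.3600·0.0000] = 24.8963
Node d (S = 27): V_d = 1/1.08·[0.6400·0.0000 + 0.3600·0.0000] = 0.0000
Node 0 (S = 45): V_0 = 1/1.08·[0.6400·24.8963 + 0.3600·0.0000] = 14.7534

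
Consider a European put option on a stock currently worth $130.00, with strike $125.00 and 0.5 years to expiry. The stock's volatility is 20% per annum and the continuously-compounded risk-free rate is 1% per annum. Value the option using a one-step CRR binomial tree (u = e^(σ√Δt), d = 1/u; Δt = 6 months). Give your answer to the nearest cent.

CRR parameters: u = e^(σ√Δt) = e^(0.2·√0.5) = 1.1519, d = 1/u = 0.8681
Per-period rate: rΔt = 0.01·0.5 = 0.005, so R = e^0.005 = 1.0050
Risk-neutral probability p = (e^0.005 − 0.8681)/(1.1519 − 0.8681) = 0.1369/0.2838 = 0.4824
Terminal stock prices: S_u = 149.7, S_d = 112.9
Terminal payoffs (K − S): max(-24.75, 0) = 0, max(12.14, 0) = 12.14
Node 0 (S = 130): V_0 = e^(−0.005)·[0.4824·0.0000 + 0.5176·12.1440] = 6.2548

$6.25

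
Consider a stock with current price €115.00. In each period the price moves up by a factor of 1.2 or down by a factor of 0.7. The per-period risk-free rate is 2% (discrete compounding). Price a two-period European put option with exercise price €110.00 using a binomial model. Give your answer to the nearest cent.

€12.62

Risk-neutral probability p = (1 + 0.02 − 0.7)/(1.2 − 0.7) = 0.3200/0.5000 = 0.6400
Terminal stock prices: S_uu = 165.6, S_ud = 96.6, S_dd = 56.35
Terminal payoffs (K − S): max(-55.6, 0) = 0, max(13.4, 0) = 13.4, max(53.65, 0) = 53.65
Node u (S = 138): V_u = 1/1.02·[0.6400·0.0000 + 0.3600·13.4000] = 4.7294
Node d (S = 80.5): V_d = 1/1.02·[0.6400·13.4000 + 0.3600·53.6500] = 27.3431
Node 0 (S = 115): V_0 = 1/1.02·[0.6400·4.7294 + 0.3600·27.3431] = 12.6180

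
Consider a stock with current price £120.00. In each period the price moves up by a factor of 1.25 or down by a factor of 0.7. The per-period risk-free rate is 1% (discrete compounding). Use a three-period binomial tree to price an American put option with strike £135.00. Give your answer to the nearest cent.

£29.77

Risk-neutral probability p = (1 + 0.01 − 0.7)/(1.25 − 0.7) = 0.3100/0.5500 = 0.5636
Terminal stock prices: S_uuu = 234.4, S_uud = 131.2, S_udd = 73.5, S_ddd = 41.16
Terminal payoffs (K − S): max(-99.38, 0) = 0, max(3.75, 0) = 3.75, max(61.5, 0) = 61.5, max(93.84, 0) = 93.84
Node uu (S = 187.5): continuation = 1/1.01·[0.5636·0.0000 + 0.4364·3.7500] = 1.6202; exercise value = 0.0000 ≤ continuation, so V_uu = 1.6202
Node ud (S = 105): continuation = 1/1.01·[0.5636·3.7500 + 0.4364·61.5000] = 28.6634; exercise value = 30.0000 > continuation, so V_ud = 30.0000 (exercise)
Node dd (S = 58.8): continuation = 1/1.01·[0.5636·61.5000 + 0.4364·93.8400] = 74.8634; exercise value = 76.2000 > continuation, so V_dd = 76.2000 (exercise)
Node u (S = 150): continuation = 1/1.01·[0.5636·1.6202 + 0.4364·30.0000] = 13.8654; exercise value = 0.0000 ≤ continuation, so V_u = 13.8654
Node d (S = 84): continuation = 1/1.01·[0.5636·30.0000 + 0.4364·76.2000] = 49.6634; exercise value = 51.0000 > continuation, so V_d = 51.0000 (exercise)
Node 0 (S = 120): continuation = 1/1.01·[0.5636·13.8654 + 0.4364·51.0000] = 29.7719; exercise value = 15.0000 ≤ continuation, so V_0 = 29.7719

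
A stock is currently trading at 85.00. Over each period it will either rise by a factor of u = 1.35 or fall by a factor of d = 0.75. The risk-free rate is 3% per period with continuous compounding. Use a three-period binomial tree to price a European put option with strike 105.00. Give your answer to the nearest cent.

Risk-neutral probability p = (e^0.03 − 0.75)/(1.35 − 0.75) = 0.2805/0.6000 = 0.4674
Terminal stock prices: S_uuu = 209.1, S_uud = 116.2, S_udd = 64.55, S_ddd = 35.86
Terminal payoffs (K − S): max(-104.1, 0) = 0, max(-11.18, 0) = 0, max(40.45, 0) = 40.45, max(69.14, 0) = 69.14
Node uu (S = 154.9): V_uu = e^(−0.03)·[0.4674·0.0000 + 0.5326·0.0000] = 0.0000
Node ud (S = 86.06): V_ud = e^(−0.03)·[0.4674·0.0000 + 0.5326·40.4531] = 20.9076
Node dd (S = 47.81): V_dd = e^(−0.03)·[0.4674·40.4531 + 0.5326·69.1406] = 54.0843
Node u (S = 114.8): V_u = e^(−0.03)·[0.4674·0.0000 + 0.5326·20.9076] = 10.8058
Node d (S = 63.75): V_d = e^(−0.03)·[0.4674·20.9076 + 0.5326·54.0843] = 37.4366
Node 0 (S = 85): V_0 = e^(−0.03)·[0.4674·10.8058 + 0.5326·37.4366] = 24.2502

24.25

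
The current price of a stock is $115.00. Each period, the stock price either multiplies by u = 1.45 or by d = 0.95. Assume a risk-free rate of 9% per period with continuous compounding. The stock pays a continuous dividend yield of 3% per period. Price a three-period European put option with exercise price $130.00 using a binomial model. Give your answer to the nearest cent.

$11.22

Per-period risk-free factor R = e^0.09 = 1.0942; dividend-adjusted growth = e^(0.09−0.03) = 1.0618.
Risk-neutral probability p = (1.0618 − 0.95)/(1.45 − 0.95) = 0.1118/0.5000 = 0.2237
Terminal stock prices: S_uuu = 350.6, S_uud = 229.7, S_udd = 150.5, S_ddd = 98.6
Terminal payoffs (K − S): max(-220.6, 0) = 0, max(-99.7, 0) = 0, max(-20.49, 0) = 0, max(31.4, 0) = 31.4
Node uu (S = 241.8): V_uu = e^(−0.09)·[0.2237·0.0000 + 0.7763·0.0000] = 0.0000
Node ud (S = 158.4): V_ud = e^(−0.09)·[0.2237·0.0000 + 0.7763·0.0000] = 0.0000
Node dd (S = 103.8): V_dd = e^(−0.09)·[0.2237·0.0000 + 0.7763·31.4019] = 22.2799
Node u (S = 166.8): V_u = e^(−0.09)·[0.2237·0.0000 + 0.7763·0.0000] = 0.0000
Node d (S = 109.2): V_d = e^(−0.09)·[0.2237·0.0000 + 0.7763·22.2799] = 15.8078
Node 0 (S = 115): V_0 = e^(−0.09)·[0.2237·0.0000 + 0.7763·15.8078] = 11.2158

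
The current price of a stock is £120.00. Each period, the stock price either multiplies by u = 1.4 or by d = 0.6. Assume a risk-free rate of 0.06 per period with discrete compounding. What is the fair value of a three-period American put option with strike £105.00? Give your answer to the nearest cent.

Risk-neutral probability p = (1 + 0.06 − 0.6)/(1.4 − 0.6) = 0.4600/0.8000 = 0.5750
Terminal stock prices: S_uuu = 329.3, S_uud = 141.1, S_udd = 60.48, S_ddd = 25.92
Terminal payoffs (K − S): max(-224.3, 0) = 0, max(-36.12, 0) = 0, max(44.52, 0) = 44.52, max(79.08, 0) = 79.08
Node uu (S = 235.2): continuation = 1/1.06·[0.5750·0.0000 + 0.4250·0.0000] = 0.0000; exercise value = 0.0000 ≤ continuation, so V_uu = 0.0000
Node ud (S = 100.8): continuation = 1/1.06·[0.5750·0.0000 + 0.4250·44.5200] = 17.8500; exercise value = 4.2000 ≤ continuation, so V_ud = 17.8500
Node dd (S = 43.2): continuation = 1/1.06·[0.5750·44.5200 + 0.4250·79.0800] = 55.8566; exercise value = 61.8000 > continuation, so V_dd = 61.8000 (exercise)
Node u (S = 168): continuation = 1/1.06·[0.5750·0.0000 + 0.4250·17.8500] = 7.1568; exercise value = 0.0000 ≤ continuation, so V_u = 7.1568
Node d (S = 72): continuation = 1/1.06·[0.5750·17.8500 + 0.4250·61.8000] = 34.4611; exercise value = 33.0000 ≤ continuation, so V_d = 34.4611
Node 0 (S = 120): continuation = 1/1.06·[0.5750·7.1568 + 0.4250·34.4611] = 17.6992; exercise value = 0.0000 ≤ continuation, so V_0 = 17.6992

£17.70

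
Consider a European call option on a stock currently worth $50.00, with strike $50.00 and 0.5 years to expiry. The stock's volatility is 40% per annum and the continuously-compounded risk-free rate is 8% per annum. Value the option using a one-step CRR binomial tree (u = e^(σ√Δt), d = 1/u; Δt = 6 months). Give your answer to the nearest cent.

$7.87

CRR parameters: u = e^(σ√Δt) = e^(0.4·√0.5) = 1.3269, d = 1/u = 0.7536
Per-period rate: rΔt = 0.08·0.5 = 0.04, so R = e^0.04 = 1.0408
Risk-neutral probability p = (e^0.04 − 0.7536)/(1.3269 − 0.7536) = 0.2872/0.5733 = 0.5009
Terminal stock prices: S_u = 66.34, S_d = 37.68
Terminal payoffs (S − K): max(16.34, 0) = 16.34, max(-12.32, 0) = 0
Node 0 (S = 50): V_0 = e^(−0.04)·[0.5009·16.3448 + 0.4991·0.0000] = 7.8669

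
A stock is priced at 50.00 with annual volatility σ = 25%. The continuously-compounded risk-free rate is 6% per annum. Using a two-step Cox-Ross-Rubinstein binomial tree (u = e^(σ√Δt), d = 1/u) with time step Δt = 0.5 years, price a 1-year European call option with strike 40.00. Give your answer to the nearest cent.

13.30

CRR parameters: u = e^(σ√Δt) = e^(0.25·√0.5) = 1.1934, d = 1/u = 0.8380
Per-period rate: rΔt = 0.06·0.5 = 0.03, so R = e^0.03 = 1.0305
Risk-neutral probability p = (e^0.03 − 0.8380)/(1.1934 − 0.8380) = 0.1925/0.3554 = 0.5416
Terminal stock prices: S_uu = 71.21, S_ud = 50, S_dd = 35.11
Terminal payoffs (S − K): max(31.21, 0) = 31.21, max(10, 0) = 10, max(-4.891, 0) = 0
Node u (S = 59.67): V_u = e^(−0.03)·[0.5416·31.2060 + 0.4584·10.0000] = 20.8504
Node d (S = 41.9): V_d = e^(−0.03)·[0.5416·10.0000 + 0.4584·0.0000] = 5.2560
Node 0 (S = 50): V_0 = e^(−0.03)·[0.5416·20.8504 + 0.4584·5.2560] = 13.2972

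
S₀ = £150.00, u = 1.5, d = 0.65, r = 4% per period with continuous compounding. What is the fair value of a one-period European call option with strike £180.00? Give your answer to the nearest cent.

£19.88

Risk-neutral probability p = (e^0.04 − 0.65)/(1.5 − 0.65) = 0.3908/0.8500 = 0.4598
Terminal stock prices: S_u = 225, S_d = 97.5
Terminal payoffs (S − K): max(45, 0) = 45, max(-82.5, 0) = 0
Node 0 (S = 150): V_0 = e^(−0.04)·[0.4598·45.0000 + 0.5402·0.0000] = 19.8787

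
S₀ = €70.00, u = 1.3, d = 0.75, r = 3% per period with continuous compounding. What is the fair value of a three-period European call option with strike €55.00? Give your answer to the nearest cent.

Risk-neutral probability p = (e^0.03 − 0.75)/(1.3 − 0.75) = 0.2805/0.5500 = 0.5099
Terminal stock prices: S_uuu = 153.8, S_uud = 88.73, S_udd = 51.19, S_ddd = 29.53
Terminal payoffs (S − K): max(98.79, 0) = 98.79, max(33.73, 0) = 33.73, max(-3.812, 0) = 0, max(-25.47, 0) = 0
Node uu (S = 118.3): V_uu = e^(−0.03)·[0.5099·98.7900 + 0.4901·33.7250] = 64.9255
Node ud (S = 68.25): V_ud = e^(−0.03)·[0.5099·33.7250 + 0.4901·0.0000] = 16.6887
Node dd (S = 39.38): V_dd = e^(−0.03)·[0.5099·0.0000 + 0.4901·0.0000] = 0.0000
Node u (S = 91): V_u = e^(−0.03)·[0.5099·64.9255 + 0.4901·16.6887] = 40.0653
Node d (S = 52.5): V_d = e^(−0.03)·[0.5099·16.6887 + 0.4901·0.0000] = 8.2584
Node 0 (S = 70): V_0 = e^(−0.03)·[0.5099·40.0653 + 0.4901·8.2584] = 23.7539

€23.75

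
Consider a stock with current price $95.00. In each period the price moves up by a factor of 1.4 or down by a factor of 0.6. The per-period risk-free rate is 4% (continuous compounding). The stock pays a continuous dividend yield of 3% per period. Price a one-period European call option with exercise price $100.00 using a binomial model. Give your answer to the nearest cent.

Per-period risk-free factor R = e^0.04 = 1.0408; dividend-adjusted growth = e^(0.04−0.03) = 1.0101.
Risk-neutral probability p = (1.0101 − 0.6)/(1.4 − 0.6) = 0.4101/0.8000 = 0.5126
Terminal stock prices: S_u = 133, S_d = 57
Terminal payoffs (S − K): max(33, 0) = 33, max(-43, 0) = 0
Node 0 (S = 95): V_0 = e^(−0.04)·[0.5126·33.0000 + 0.4874·0.0000] = 16.2513

$16.25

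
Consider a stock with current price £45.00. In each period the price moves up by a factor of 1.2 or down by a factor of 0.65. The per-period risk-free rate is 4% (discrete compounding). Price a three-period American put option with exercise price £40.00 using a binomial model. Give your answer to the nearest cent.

Risk-neutral probability p = (1 + 0.04 − 0.65)/(1.2 − 0.65) = 0.3900/0.5500 = 0.7091
Terminal stock prices: S_uuu = 77.76, S_uud = 42.12, S_udd = 22.82, S_ddd = 12.36
Terminal payoffs (K − S): max(-37.76, 0) = 0, max(-2.12, 0) = 0, max(17.18, 0) = 17.18, max(27.64, 0) = 27.64
Node uu (S = 64.8): continuation = 1/1.04·[0.7091·0.0000 + 0.2909·0.0000] = 0.0000; exercise value = 0.0000 ≤ continuation, so V_uu = 0.0000
Node ud (S = 35.1): continuation = 1/1.04·[0.7091·0.0000 + 0.2909·17.1850] = 4.8070; exercise value = 4.9000 > continuation, so V_ud = 4.9000 (exercise)
Node dd (S = 19.01): continuation = 1/1.04·[0.7091·17.1850 + 0.2909·27.6419] = 19.4490; exercise value = 20.9875 > continuation, so V_dd = 20.9875 (exercise)
Node u (S = 54): continuation = 1/1.04·[0.7091·0.0000 + 0.2909·4.9000] = 1.3706; exercise value = 0.0000 ≤ continuation, so V_u = 1.3706
Node d (S = 29.25): continuation = 1/1.04·[0.7091·4.9000 + 0.2909·20.9875] = 9.2115; exercise value = 10.7500 > continuation, so V_d = 10.7500 (exercise)
Node 0 (S = 45): continuation = 1/1.04·[0.7091·1.3706 + 0.2909·10.7500] = 3.9415; exercise value = 0.0000 ≤ continuation, so V_0 = 3.9415

£3.94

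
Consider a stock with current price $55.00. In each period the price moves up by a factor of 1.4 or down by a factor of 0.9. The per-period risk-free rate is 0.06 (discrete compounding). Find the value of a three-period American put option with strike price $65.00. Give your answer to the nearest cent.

$10.27

Risk-neutral probability p = (1 + 0.06 − 0.9)/(1.4 − 0.9) = 0.1600/0.5000 = 0.3200
Terminal stock prices: S_uuu = 150.9, S_uud = 97.02, S_udd = 62.37, S_ddd = 40.1
Terminal payoffs (K − S): max(-85.92, 0) = 0, max(-32.02, 0) = 0, max(2.63, 0) = 2.63, max(24.9, 0) = 24.9
Node uu (S = 107.8): continuation = 1/1.06·[0.3200·0.0000 + 0.6800·0.0000] = 0.0000; exercise value = 0.0000 ≤ continuation, so V_uu = 0.0000
Node ud (S = 69.3): continuation = 1/1.06·[0.3200·0.0000 + 0.6800·2.6300] = 1.6872; exercise value = 0.0000 ≤ continuation, so V_ud = 1.6872
Node dd (S = 44.55): continuation = 1/1.06·[0.3200·2.6300 + 0.6800·24.9050] = 16.7708; exercise value = 20.4500 > continuation, so V_dd = 20.4500 (exercise)
Node u (S = 77): continuation = 1/1.06·[0.3200·0.0000 + 0.6800·1.6872] = 1.0823; exercise value = 0.0000 ≤ continuation, so V_u = 1.0823
Node d (S = 49.5): continuation = 1/1.06·[0.3200·1.6872 + 0.6800·20.4500] = 13.6282; exercise value = 15.5000 > continuation, so V_d = 15.5000 (exercise)
Node 0 (S = 55): continuation = 1/1.06·[0.3200·1.0823 + 0.6800·15.5000] = 10.2701; exercise value = 10.0000 ≤ continuation, so V_0 = 10.2701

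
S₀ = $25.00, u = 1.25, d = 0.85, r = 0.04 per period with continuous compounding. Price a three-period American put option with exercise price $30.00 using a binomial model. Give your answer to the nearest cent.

Risk-neutral probability p = (e^0.04 − 0.85)/(1.25 − 0.85) = 0.1908/0.4000 = 0.4770
Terminal stock prices: S_uuu = 48.83, S_uud = 33.2, S_udd = 22.58, S_ddd = 15.35
Terminal payoffs (K − S): max(-18.83, 0) = 0, max(-3.203, 0) = 0, max(7.422, 0) = 7.422, max(14.65, 0) = 14.65
Node uu (S = 39.06): continuation = e^(−0.04)·[0.4770·0.0000 + 0.5230·0.0000] = 0.0000; exercise value = 0.0000 ≤ continuation, so V_uu = 0.0000
Node ud (S = 26.56): continuation = e^(−0.04)·[0.4770·0.0000 + 0.5230·7.4219] = 3.7292; exercise value = 3.4375 ≤ continuation, so V_ud = 3.7292
Node dd (S = 18.06): continuation = e^(−0.04)·[0.4770·7.4219 + 0.5230·14.6469] = 10.7612; exercise value = 11.9375 > continuation, so V_dd = 11.9375 (exercise)
Node u (S = 31.25): continuation = e^(−0.04)·[0.4770·0.0000 + 0.5230·3.7292] = 1.8738; exercise value = 0.0000 ≤ continuation, so V_u = 1.8738
Node d (S = 21.25): continuation = e^(−0.04)·[0.4770·3.7292 + 0.5230·11.9375] = 7.7074; exercise value = 8.7500 > continuation, so V_d = 8.7500 (exercise)
Node 0 (S = 25): continuation = e^(−0.04)·[0.4770·1.8738 + 0.5230·8.7500] = 5.2554; exercise value = 5.0000 ≤ continuation, so V_0 = 5.2554

$5.26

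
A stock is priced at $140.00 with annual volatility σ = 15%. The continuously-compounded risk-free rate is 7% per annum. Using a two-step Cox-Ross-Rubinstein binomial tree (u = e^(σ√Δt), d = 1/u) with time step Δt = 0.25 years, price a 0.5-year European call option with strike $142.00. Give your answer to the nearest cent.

$7.15

CRR parameters: u = e^(σ√Δt) = e^(0.15·√0.25) = 1.0779, d = 1/u = 0.9277
Per-period rate: rΔt = 0.07·0.25 = 0.0175, so R = e^0.0175 = 1.0177
Risk-neutral probability p = (e^0.0175 − 0.9277)/(1.0779 − 0.9277) = 0.0899/0.1501 = 0.5988
Terminal stock prices: S_uu = 162.7, S_ud = 140, S_dd = 120.5
Terminal payoffs (S − K): max(20.66, 0) = 20.66, max(-2, 0) = 0, max(-21.5, 0) = 0
Node u (S = 150.9): V_u = e^(−0.0175)·[0.5988·20.6568 + 0.4012·0.0000] = 12.1556
Node d (S = 129.9): V_d = e^(−0.0175)·[0.5988·0.0000 + 0.4012·0.0000] = 0.0000
Node 0 (S = 140): V_0 = e^(−0.0175)·[0.5988·12.1556 + 0.4012·0.0000] = 7.1530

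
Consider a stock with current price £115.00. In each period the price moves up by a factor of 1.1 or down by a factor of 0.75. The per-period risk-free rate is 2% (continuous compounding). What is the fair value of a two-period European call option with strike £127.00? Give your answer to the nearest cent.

£6.96

Risk-neutral probability p = (e^0.02 − 0.75)/(1.1 − 0.75) = 0.2702/0.3500 = 0.7720
Terminal stock prices: S_uu = 139.2, S_ud = 94.88, S_dd = 64.69
Terminal payoffs (S − K): max(12.15, 0) = 12.15, max(-32.12, 0) = 0, max(-62.31, 0) = 0
Node u (S = 126.5): V_u = e^(−0.02)·[0.7720·12.1500 + 0.2280·0.0000] = 9.1941
Node d (S = 86.25): V_d = e^(−0.02)·[0.7720·0.0000 + 0.2280·0.0000] = 0.0000
Node 0 (S = 115): V_0 = e^(−0.02)·[0.7720·9.1941 + 0.2280·0.0000] = 6.9573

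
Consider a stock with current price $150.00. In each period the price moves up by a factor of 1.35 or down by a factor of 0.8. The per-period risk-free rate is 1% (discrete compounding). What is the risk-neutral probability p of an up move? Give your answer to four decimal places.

Risk-neutral probability p = (1 + 0.01 − 0.8)/(1.35 − 0.8) = 0.2100/0.5500 = 0.3818

p = 0.3818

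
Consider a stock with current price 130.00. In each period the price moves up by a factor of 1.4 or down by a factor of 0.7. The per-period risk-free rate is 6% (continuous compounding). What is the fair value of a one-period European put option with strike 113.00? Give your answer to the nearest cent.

10.01

Risk-neutral probability p = (e^0.06 − 0.7)/(1.4 − 0.7) = 0.3618/0.7000 = 0.5169
Terminal stock prices: S_u = 182, S_d = 91
Terminal payoffs (K − S): max(-69, 0) = 0, max(22, 0) = 22
Node 0 (S = 130): V_0 = e^(−0.06)·[0.5169·0.0000 + 0.4831·22.0000] = 10.0091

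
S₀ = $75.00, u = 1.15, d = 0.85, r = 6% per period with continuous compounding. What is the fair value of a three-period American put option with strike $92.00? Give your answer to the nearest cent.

$17.00

Risk-neutral probability p = (e^0.06 − 0.85)/(1.15 − 0.85) = 0.2118/0.3000 = 0.7061
Terminal stock prices: S_uuu = 114.1, S_uud = 84.31, S_udd = 62.32, S_ddd = 46.06
Terminal payoffs (K − S): max(-22.07, 0) = 0, max(7.691, 0) = 7.691, max(29.68, 0) = 29.68, max(45.94, 0) = 45.94
Node uu (S = 99.19): continuation = e^(−0.06)·[0.7061·0.0000 + 0.2939·7.6906] = 2.1285; exercise value = 0.0000 ≤ continuation, so V_uu = 2.1285
Node ud (S = 73.31): continuation = e^(−0.06)·[0.7061·7.6906 + 0.2939·29.6844] = 13.3298; exercise value = 18.6875 > continuation, so V_ud = 18.6875 (exercise)
Node dd (S = 54.19): continuation = e^(−0.06)·[0.7061·29.6844 + 0.2939·45.9406] = 32.4548; exercise value = 37.8125 > continuation, so V_dd = 37.8125 (exercise)
Node u (S = 86.25): continuation = e^(−0.06)·[0.7061·2.1285 + 0.2939·18.6875] = 6.5875; exercise value = 5.7500 ≤ continuation, so V_u = 6.5875
Node d (S = 63.75): continuation = e^(−0.06)·[0.7061·18.6875 + 0.2939·37.8125] = 22.8923; exercise value = 28.2500 > continuation, so V_d = 28.2500 (exercise)
Node 0 (S = 75): continuation = e^(−0.06)·[0.7061·6.5875 + 0.2939·28.2500] = 12.1993; exercise value = 17.0000 > continuation, so V_0 = 17.0000 (exercise)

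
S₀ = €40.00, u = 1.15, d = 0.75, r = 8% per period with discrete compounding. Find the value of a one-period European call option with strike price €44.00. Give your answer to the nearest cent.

Risk-neutral probability p = (1 + 0.08 − 0.75)/(1.15 − 0.75) = 0.3300/0.4000 = 0.8250
Terminal stock prices: S_u = 46, S_d = 30
Terminal payoffs (S − K): max(2, 0) = 2, max(-14, 0) = 0
Node 0 (S = 40): V_0 = 1/1.08·[0.8250·2.0000 + 0.1750·0.0000] = 1.5278

€1.53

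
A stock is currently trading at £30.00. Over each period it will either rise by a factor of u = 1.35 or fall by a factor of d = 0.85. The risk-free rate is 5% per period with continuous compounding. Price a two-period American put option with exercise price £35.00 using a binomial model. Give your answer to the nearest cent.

Risk-neutral probability p = (e^0.05 − 0.85)/(1.35 − 0.85) = 0.2013/0.5000 = 0.4025
Terminal stock prices: S_uu = 54.68, S_ud = 34.42, S_dd = 21.67
Terminal payoffs (K − S): max(-19.68, 0) = 0, max(0.575, 0) = 0.575, max(13.33, 0) = 13.33
Node u (S = 40.5): continuation = e^(−0.05)·[0.4025·0.0000 + 0.5975·0.5750] = 0.3268; exercise value = 0.0000 ≤ continuation, so V_u = 0.3268
Node d (S = 25.5): continuation = e^(−0.05)·[0.4025·0.5750 + 0.5975·13.3250] = 7.7930; exercise value = 9.5000 > continuation, so V_d = 9.5000 (exercise)
Node 0 (S = 30): continuation = e^(−0.05)·[0.4025·0.3268 + 0.5975·9.5000] = 5.5242; exercise value = 5.0000 ≤ continuation, so V_0 = 5.5242

£5.52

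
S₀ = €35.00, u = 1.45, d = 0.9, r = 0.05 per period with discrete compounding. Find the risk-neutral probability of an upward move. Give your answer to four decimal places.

Risk-neutral probability p = (1 + 0.05 − 0.9)/(1.45 − 0.9) = 0.1500/0.5500 = 0.2727

p = 0.2727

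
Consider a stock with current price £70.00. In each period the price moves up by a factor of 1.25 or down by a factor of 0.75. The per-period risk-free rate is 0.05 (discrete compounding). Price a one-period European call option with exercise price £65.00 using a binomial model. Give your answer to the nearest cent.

Risk-neutral probability p = (1 + 0.05 − 0.75)/(1.25 − 0.75) = 0.3000/0.5000 = 0.6000
Terminal stock prices: S_u = 87.5, S_d = 52.5
Terminal payoffs (S − K): max(22.5, 0) = 22.5, max(-12.5, 0) = 0
Node 0 (S = 70): V_0 = 1/1.05·[0.6000·22.5000 + 0.4000·0.0000] = 12.8571

£12.86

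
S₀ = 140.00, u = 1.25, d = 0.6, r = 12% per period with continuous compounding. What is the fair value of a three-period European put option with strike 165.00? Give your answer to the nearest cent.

Risk-neutral probability p = (e^0.12 − 0.6)/(1.25 − 0.6) = 0.5275/0.6500 = 0.8115
Terminal stock prices: S_uuu = 273.4, S_uud = 131.2, S_udd = 63, S_ddd = 30.24
Terminal payoffs (K − S): max(-108.4, 0) = 0, max(33.75, 0) = 33.75, max(102, 0) = 102, max(134.8, 0) = 134.8
Node uu (S = 218.8): V_uu = e^(−0.12)·[0.8115·0.0000 + 0.1885·33.7500] = 5.6415
Node ud (S = 105): V_ud = e^(−0.12)·[0.8115·33.7500 + 0.1885·102.0000] = 41.3419
Node dd (S = 50.4): V_dd = e^(−0.12)·[0.8115·102.0000 + 0.1885·134.7600] = 95.9419
Node u (S = 175): V_u = e^(−0.12)·[0.8115·5.6415 + 0.1885·41.3419] = 10.9710
Node d (S = 84): V_d = e^(−0.12)·[0.8115·41.3419 + 0.1885·95.9419] = 45.7936
Node 0 (S = 140): V_0 = e^(−0.12)·[0.8115·10.9710 + 0.1885·45.7936] = 15.5512

15.55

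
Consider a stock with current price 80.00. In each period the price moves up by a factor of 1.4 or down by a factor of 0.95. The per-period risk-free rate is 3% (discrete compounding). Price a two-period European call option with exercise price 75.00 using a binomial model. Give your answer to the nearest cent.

11.09

Risk-neutral probability p = (1 + 0.03 − 0.95)/(1.4 − 0.95) = 0.0800/0.4500 = 0.1778
Terminal stock prices: S_uu = 156.8, S_ud = 106.4, S_dd = 72.2
Terminal payoffs (S − K): max(81.8, 0) = 81.8, max(31.4, 0) = 31.4, max(-2.8, 0) = 0
Node u (S = 112): V_u = 1/1.03·[0.1778·81.8000 + 0.8222·31.4000] = 39.1845
Node d (S = 76): V_d = 1/1.03·[0.1778·31.4000 + 0.8222·0.0000] = 5.4196
Node 0 (S = 80): V_0 = 1/1.03·[0.1778·39.1845 + 0.8222·5.4196] = 11.0896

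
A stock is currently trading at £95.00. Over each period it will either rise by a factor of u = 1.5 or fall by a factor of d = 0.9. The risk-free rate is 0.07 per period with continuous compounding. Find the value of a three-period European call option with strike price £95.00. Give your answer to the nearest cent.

Risk-neutral probability p = (e^0.07 − 0.9)/(1.5 − 0.9) = 0.1725/0.6000 = 0.2875
Terminal stock prices: S_uuu = 320.6, S_uud = 192.4, S_udd = 115.4, S_ddd = 69.26
Terminal payoffs (S − K): max(225.6, 0) = 225.6, max(97.38, 0) = 97.38, max(20.43, 0) = 20.43, max(-25.74, 0) = 0
Node uu (S = 213.8): V_uu = e^(−0.07)·[0.2875·225.6250 + 0.7125·97.3750] = 125.1726
Node ud (S = 128.2): V_ud = e^(−0.07)·[0.2875·97.3750 + 0.7125·20.4250] = 39.6726
Node dd (S = 76.95): V_dd = e^(−0.07)·[0.2875·20.4250 + 0.7125·0.0000] = 5.4755
Node u (S = 142.5): V_u = e^(−0.07)·[0.2875·125.1726 + 0.7125·39.6726] = 59.9110
Node d (S = 85.5): V_d = e^(−0.07)·[0.2875·39.6726 + 0.7125·5.4755] = 14.2727
Node 0 (S = 95): V_0 = e^(−0.07)·[0.2875·59.9110 + 0.7125·14.2727] = 25.5423

£25.54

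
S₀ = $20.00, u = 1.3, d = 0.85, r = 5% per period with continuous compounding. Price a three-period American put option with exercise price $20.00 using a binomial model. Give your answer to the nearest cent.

$1.82

Risk-neutral probability p = (e^0.05 − 0.85)/(1.3 − 0.85) = 0.2013/0.4500 = 0.4473
Terminal stock prices: S_uuu = 43.94, S_uud = 28.73, S_udd = 18.78, S_ddd = 12.28
Terminal payoffs (K − S): max(-23.94, 0) = 0, max(-8.73, 0) = 0, max(1.215, 0) = 1.215, max(7.718, 0) = 7.718
Node uu (S = 33.8): continuation = e^(−0.05)·[0.4473·0.0000 + 0.5527·0.0000] = 0.0000; exercise value = 0.0000 ≤ continuation, so V_uu = 0.0000
Node ud (S = 22.1): continuation = e^(−0.05)·[0.4473·0.0000 + 0.5527·1.2150] = 0.6388; exercise value = 0.0000 ≤ continuation, so V_ud = 0.6388
Node dd (S = 14.45): continuation = e^(−0.05)·[0.4473·1.2150 + 0.5527·7.7175] = 4.5746; exercise value = 5.5500 > continuation, so V_dd = 5.5500 (exercise)
Node u (S = 26): continuation = e^(−0.05)·[0.4473·0.0000 + 0.5527·0.6388] = 0.3359; exercise value = 0.0000 ≤ continuation, so V_u = 0.3359
Node d (S = 17): continuation = e^(−0.05)·[0.4473·0.6388 + 0.5527·5.5500] = 3.1898; exercise value = 3.0000 ≤ continuation, so V_d = 3.1898
Node 0 (S = 20): continuation = e^(−0.05)·[0.4473·0.3359 + 0.5527·3.1898] = 1.8200; exercise value = 0.0000 ≤ continuation, so V_0 = 1.8200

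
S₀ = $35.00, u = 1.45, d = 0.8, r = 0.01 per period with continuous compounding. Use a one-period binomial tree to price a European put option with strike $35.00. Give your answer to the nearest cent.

Risk-neutral probability p = (e^0.01 − 0.8)/(1.45 − 0.8) = 0.2101/0.6500 = 0.3232
Terminal stock prices: S_u = 50.75, S_d = 28
Terminal payoffs (K − S): max(-15.75, 0) = 0, max(7, 0) = 7
Node 0 (S = 35): V_0 = e^(−0.01)·[0.3232·0.0000 + 0.6768·7.0000] = 4.6908

$4.69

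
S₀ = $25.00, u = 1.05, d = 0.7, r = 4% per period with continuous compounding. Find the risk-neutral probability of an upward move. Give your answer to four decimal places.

p = 0.9737

Risk-neutral probability p = (e^0.04 − 0.7)/(1.05 − 0.7) = 0.3408/0.3500 = 0.9737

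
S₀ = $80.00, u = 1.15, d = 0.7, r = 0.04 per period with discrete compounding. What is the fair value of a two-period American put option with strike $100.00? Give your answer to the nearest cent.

Risk-neutral probability p = (1 + 0.04 − 0.7)/(1.15 − 0.7) = 0.3400/0.4500 = 0.7556
Terminal stock prices: S_uu = 105.8, S_ud = 64.4, S_dd = 39.2
Terminal payoffs (K − S): max(-5.8, 0) = 0, max(35.6, 0) = 35.6, max(60.8, 0) = 60.8
Node u (S = 92): continuation = 1/1.04·[0.7556·0.0000 + 0.2444·35.6000] = 8.3675; exercise value = 8.0000 ≤ continuation, so V_u = 8.3675
Node d (S = 56): continuation = 1/1.04·[0.7556·35.6000 + 0.2444·60.8000] = 40.1538; exercise value = 44.0000 > continuation, so V_d = 44.0000 (exercise)
Node 0 (S = 80): continuation = 1/1.04·[0.7556·8.3675 + 0.2444·44.0000] = 16.4208; exercise value = 20.0000 > continuation, so V_0 = 20.0000 (exercise)

$20.00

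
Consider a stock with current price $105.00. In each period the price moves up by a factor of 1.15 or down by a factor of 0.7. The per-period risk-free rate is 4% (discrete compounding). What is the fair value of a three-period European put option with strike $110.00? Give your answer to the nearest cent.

Risk-neutral probability p = (1 + 0.04 − 0.7)/(1.15 − 0.7) = 0.3400/0.4500 = 0.7556
Terminal stock prices: S_uuu = 159.7, S_uud = 97.2, S_udd = 59.17, S_ddd = 36.01
Terminal payoffs (K − S): max(-49.69, 0) = 0, max(12.8, 0) = 12.8, max(50.83, 0) = 50.83, max(73.99, 0) = 73.99
Node uu (S = 138.9): V_uu = 1/1.04·[0.7556·0.0000 + 0.2444·12.7963] = 3.0077
Node ud (S = 84.52): V_ud = 1/1.04·[0.7556·12.7963 + 0.2444·50.8325] = 21.2442
Node dd (S = 51.45): V_dd = 1/1.04·[0.7556·50.8325 + 0.2444·73.9850] = 54.3192
Node u (S = 120.7): V_u = 1/1.04·[0.7556·3.0077 + 0.2444·21.2442] = 7.1784
Node d (S = 73.5): V_d = 1/1.04·[0.7556·21.2442 + 0.2444·54.3192] = 28.2012
Node 0 (S = 105): V_0 = 1/1.04·[0.7556·7.1784 + 0.2444·28.2012] = 11.8435

$11.84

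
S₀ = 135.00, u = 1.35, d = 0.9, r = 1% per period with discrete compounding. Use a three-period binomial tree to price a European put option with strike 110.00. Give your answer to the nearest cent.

4.85

Risk-neutral probability p = (1 + 0.01 − 0.9)/(1.35 − 0.9) = 0.1100/0.4500 = 0.2444
Terminal stock prices: S_uuu = 332.2, S_uud = 221.4, S_udd = 147.6, S_ddd = 98.42
Terminal payoffs (K − S): max(-222.2, 0) = 0, max(-111.4, 0) = 0, max(-37.62, 0) = 0, max(11.58, 0) = 11.58
Node uu (S = 246): V_uu = 1/1.01·[0.2444·0.0000 + 0.7556·0.0000] = 0.0000
Node ud (S = 164): V_ud = 1/1.01·[0.2444·0.0000 + 0.7556·0.0000] = 0.0000
Node dd (S = 109.4): V_dd = 1/1.01·[0.2444·0.0000 + 0.7556·11.5850] = 8.6664
Node u (S = 182.2): V_u = 1/1.01·[0.2444·0.0000 + 0.7556·0.0000] = 0.0000
Node d (S = 121.5): V_d = 1/1.01·[0.2444·0.0000 + 0.7556·8.6664] = 6.4832
Node 0 (S = 135): V_0 = 1/1.01·[0.2444·0.0000 + 0.7556·6.4832] = 4.8499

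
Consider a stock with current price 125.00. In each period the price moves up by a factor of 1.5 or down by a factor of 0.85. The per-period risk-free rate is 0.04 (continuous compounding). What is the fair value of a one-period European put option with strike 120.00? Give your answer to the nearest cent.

9.33

Risk-neutral probability p = (e^0.04 − 0.85)/(1.5 − 0.85) = 0.1908/0.6500 = 0.2936
Terminal stock prices: S_u = 187.5, S_d = 106.2
Terminal payoffs (K − S): max(-67.5, 0) = 0, max(13.75, 0) = 13.75
Node 0 (S = 125): V_0 = e^(−0.04)·[0.2936·0.0000 + 0.7064·13.7500] = 9.3327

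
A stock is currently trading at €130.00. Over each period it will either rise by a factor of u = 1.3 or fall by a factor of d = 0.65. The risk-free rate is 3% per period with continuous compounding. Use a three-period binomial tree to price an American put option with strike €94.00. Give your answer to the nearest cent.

€10.49

Risk-neutral probability p = (e^0.03 − 0.65)/(1.3 − 0.65) = 0.3805/0.6500 = 0.5853
Terminal stock prices: S_uuu = 285.6, S_uud = 142.8, S_udd = 71.4, S_ddd = 35.7
Terminal payoffs (K − S): max(-191.6, 0) = 0, max(-48.81, 0) = 0, max(22.6, 0) = 22.6, max(58.3, 0) = 58.3
Node uu (S = 219.7): continuation = e^(−0.03)·[0.5853·0.0000 + 0.4147·0.0000] = 0.0000; exercise value = 0.0000 ≤ continuation, so V_uu = 0.0000
Node ud (S = 109.9): continuation = e^(−0.03)·[0.5853·0.0000 + 0.4147·22.5975] = 9.0939; exercise value = 0.0000 ≤ continuation, so V_ud = 9.0939
Node dd (S = 54.93): continuation = e^(−0.03)·[0.5853·22.5975 + 0.4147·58.2987] = 36.2969; exercise value = 39.0750 > continuation, so V_dd = 39.0750 (exercise)
Node u (S = 169): continuation = e^(−0.03)·[0.5853·0.0000 + 0.4147·9.0939] = 3.6597; exercise value = 0.0000 ≤ continuation, so V_u = 3.6597
Node d (S = 84.5): continuation = e^(−0.03)·[0.5853·9.0939 + 0.4147·39.0750] = 20.8904; exercise value = 9.5000 ≤ continuation, so V_d = 20.8904
Node 0 (S = 130): continuation = e^(−0.03)·[0.5853·3.6597 + 0.4147·20.8904] = 10.4857; exercise value = 0.0000 ≤ continuation, so V_0 = 10.4857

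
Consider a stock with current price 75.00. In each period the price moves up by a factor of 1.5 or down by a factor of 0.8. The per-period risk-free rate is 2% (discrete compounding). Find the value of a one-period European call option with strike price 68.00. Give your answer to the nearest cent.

13.71

Risk-neutral probability p = (1 + 0.02 − 0.8)/(1.5 − 0.8) = 0.2200/0.7000 = 0.3143
Terminal stock prices: S_u = 112.5, S_d = 60
Terminal payoffs (S − K): max(44.5, 0) = 44.5, max(-8, 0) = 0
Node 0 (S = 75): V_0 = 1/1.02·[0.3143·44.5000 + 0.6857·0.0000] = 13.7115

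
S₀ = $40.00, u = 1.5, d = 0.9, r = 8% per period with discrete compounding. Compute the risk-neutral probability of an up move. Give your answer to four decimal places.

p = 0.3000

Risk-neutral probability p = (1 + 0.08 − 0.9)/(1.5 − 0.9) = 0.1800/0.6000 = 0.3000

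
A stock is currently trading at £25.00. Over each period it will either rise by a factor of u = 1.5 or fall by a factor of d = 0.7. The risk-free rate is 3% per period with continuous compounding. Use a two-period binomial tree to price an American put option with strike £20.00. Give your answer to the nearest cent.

Risk-neutral probability p = (e^0.03 − 0.7)/(1.5 − 0.7) = 0.3305/0.8000 = 0.4131
Terminal stock prices: S_uu = 56.25, S_ud = 26.25, S_dd = 12.25
Terminal payoffs (K − S): max(-36.25, 0) = 0, max(-6.25, 0) = 0, max(7.75, 0) = 7.75
Node u (S = 37.5): continuation = e^(−0.03)·[0.4131·0.0000 + 0.5869·0.0000] = 0.0000; exercise value = 0.0000 ≤ continuation, so V_u = 0.0000
Node d (S = 17.5): continuation = e^(−0.03)·[0.4131·0.0000 + 0.5869·7.7500] = 4.4143; exercise value = 2.5000 ≤ continuation, so V_d = 4.4143
Node 0 (S = 25): continuation = e^(−0.03)·[0.4131·0.0000 + 0.5869·4.4143] = 2.5143; exercise value = 0.0000 ≤ continuation, so V_0 = 2.5143

£2.51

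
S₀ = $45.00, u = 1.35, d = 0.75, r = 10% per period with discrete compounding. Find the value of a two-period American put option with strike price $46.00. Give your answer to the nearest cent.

Risk-neutral probability p = (1 + 0.1 − 0.75)/(1.35 − 0.75) = 0.3500/0.6000 = 0.5833
Terminal stock prices: S_uu = 82.01, S_ud = 45.56, S_dd = 25.31
Terminal payoffs (K − S): max(-36.01, 0) = 0, max(0.4375, 0) = 0.4375, max(20.69, 0) = 20.69
Node u (S = 60.75): continuation = 1/1.1·[0.5833·0.0000 + 0.4167·0.4375] = 0.1657; exercise value = 0.0000 ≤ continuation, so V_u = 0.1657
Node d (S = 33.75): continuation = 1/1.1·[0.5833·0.4375 + 0.4167·20.6875] = 8.0682; exercise value = 12.2500 > continuation, so V_d = 12.2500 (exercise)
Node 0 (S = 45): continuation = 1/1.1·[0.5833·0.1657 + 0.4167·12.2500] = 4.7280; exercise value = 1.0000 ≤ continuation, so V_0 = 4.7280

$4.73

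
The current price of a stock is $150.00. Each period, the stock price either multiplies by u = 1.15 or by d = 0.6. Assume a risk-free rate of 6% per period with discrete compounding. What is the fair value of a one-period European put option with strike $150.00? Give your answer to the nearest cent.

Risk-neutral probability p = (1 + 0.06 − 0.6)/(1.15 − 0.6) = 0.4600/0.5500 = 0.8364
Terminal stock prices: S_u = 172.5, S_d = 90
Terminal payoffs (K − S): max(-22.5, 0) = 0, max(60, 0) = 60
Node 0 (S = 150): V_0 = 1/1.06·[0.8364·0.0000 + 0.1636·60.0000] = 9.2624

$9.26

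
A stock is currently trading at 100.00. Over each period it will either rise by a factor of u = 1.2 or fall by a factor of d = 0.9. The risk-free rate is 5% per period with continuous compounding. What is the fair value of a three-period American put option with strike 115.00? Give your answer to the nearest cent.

15.00

Risk-neutral probability p = (e^0.05 − 0.9)/(1.2 − 0.9) = 0.1513/0.3000 = 0.5042
Terminal stock prices: S_uuu = 172.8, S_uud = 129.6, S_udd = 97.2, S_ddd = 72.9
Terminal payoffs (K − S): max(-57.8, 0) = 0, max(-14.6, 0) = 0, max(17.8, 0) = 17.8, max(42.1, 0) = 42.1
Node uu (S = 144): continuation = e^(−0.05)·[0.5042·0.0000 + 0.4958·0.0000] = 0.0000; exercise value = 0.0000 ≤ continuation, so V_uu = 0.0000
Node ud (S = 108): continuation = e^(−0.05)·[0.5042·0.0000 + 0.4958·17.8000] = 8.3942; exercise value = 7.0000 ≤ continuation, so V_ud = 8.3942
Node dd (S = 81): continuation = e^(−0.05)·[0.5042·17.8000 + 0.4958·42.1000] = 28.3914; exercise value = 34.0000 > continuation, so V_dd = 34.0000 (exercise)
Node u (S = 120): continuation = e^(−0.05)·[0.5042·0.0000 + 0.4958·8.3942] = 3.9586; exercise value = 0.0000 ≤ continuation, so V_u = 3.9586
Node d (S = 90): continuation = e^(−0.05)·[0.5042·8.3942 + 0.4958·34.0000] = 20.0601; exercise value = 25.0000 > continuation, so V_d = 25.0000 (exercise)
Node 0 (S = 100): continuation = e^(−0.05)·[0.5042·3.9586 + 0.4958·25.0000] = 13.6883; exercise value = 15.0000 > continuation, so V_0 = 15.0000 (exercise)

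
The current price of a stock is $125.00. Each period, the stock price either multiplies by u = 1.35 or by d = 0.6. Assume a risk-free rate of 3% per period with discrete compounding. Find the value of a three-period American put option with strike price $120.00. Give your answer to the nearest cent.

$24.30

Risk-neutral probability p = (1 + 0.03 − 0.6)/(1.35 − 0.6) = 0.4300/0.7500 = 0.5733
Terminal stock prices: S_uuu = 307.5, S_uud = 136.7, S_udd = 60.75, S_ddd = 27
Terminal payoffs (K − S): max(-187.5, 0) = 0, max(-16.69, 0) = 0, max(59.25, 0) = 59.25, max(93, 0) = 93
Node uu (S = 227.8): continuation = 1/1.03·[0.5733·0.0000 + 0.4267·0.0000] = 0.0000; exercise value = 0.0000 ≤ continuation, so V_uu = 0.0000
Node ud (S = 101.2): continuation = 1/1.03·[0.5733·0.0000 + 0.4267·59.2500] = 24.5437; exercise value = 18.7500 ≤ continuation, so V_ud = 24.5437
Node dd (S = 45): continuation = 1/1.03·[0.5733·59.2500 + 0.4267·93.0000] = 71.5049; exercise value = 75.0000 > continuation, so V_dd = 75.0000 (exercise)
Node u (S = 168.8): continuation = 1/1.03·[0.5733·0.0000 + 0.4267·24.5437] = 10.1670; exercise value = 0.0000 ≤ continuation, so V_u = 10.1670
Node d (S = 75): continuation = 1/1.03·[0.5733·24.5437 + 0.4267·75.0000] = 44.7298; exercise value = 45.0000 > continuation, so V_d = 45.0000 (exercise)
Node 0 (S = 125): continuation = 1/1.03·[0.5733·10.1670 + 0.4267·45.0000] = 24.3001; exercise value = 0.0000 ≤ continuation, so V_0 = 24.3001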